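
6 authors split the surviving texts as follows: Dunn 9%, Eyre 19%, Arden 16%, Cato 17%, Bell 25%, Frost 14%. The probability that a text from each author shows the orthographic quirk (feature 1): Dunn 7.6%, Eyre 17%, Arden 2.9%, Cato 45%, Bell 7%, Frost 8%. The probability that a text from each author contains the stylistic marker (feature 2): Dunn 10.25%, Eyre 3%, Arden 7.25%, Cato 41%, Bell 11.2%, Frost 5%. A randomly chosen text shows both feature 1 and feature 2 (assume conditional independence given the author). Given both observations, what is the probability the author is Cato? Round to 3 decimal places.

Unnormalized posteriors (prior × likelihood):
  Dunn: 0.09 × 0.076 × 0.1025 = 0.0007011
  Eyre: 0.19 × 0.17 × 0.03 = 0.000969
  Arden: 0.16 × 0.029 × 0.0725 = 0.0003364
  Cato: 0.17 × 0.45 × 0.41 = 0.031365
  Bell: 0.25 × 0.07 × 0.112 = 0.00196
  Frost: 0.14 × 0.08 × 0.05 = 0.00056
Sum = 0.0358915.
P(Cato | evidence) = 0.031365 / 0.0358915 ≈ 0.874.

0.874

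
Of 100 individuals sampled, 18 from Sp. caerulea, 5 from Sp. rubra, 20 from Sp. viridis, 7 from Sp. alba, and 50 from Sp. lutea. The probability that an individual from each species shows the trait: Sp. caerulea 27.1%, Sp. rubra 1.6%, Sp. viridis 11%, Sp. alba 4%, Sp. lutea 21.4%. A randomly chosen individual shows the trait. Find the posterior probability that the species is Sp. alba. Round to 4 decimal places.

Prior × likelihood for each hypothesis:
  Sp. caerulea: 0.18 × 0.271 = 0.04878
  Sp. rubra: 0.05 × 0.016 = 0.0008
  Sp. viridis: 0.2 × 0.11 = 0.022
  Sp. alba: 0.07 × 0.04 = 0.0028
  Sp. lutea: 0.5 × 0.214 = 0.107
Sum = 0.18138.
P(Sp. alba | evidence) = 0.0028 / 0.18138 ≈ 0.0154.

0.0154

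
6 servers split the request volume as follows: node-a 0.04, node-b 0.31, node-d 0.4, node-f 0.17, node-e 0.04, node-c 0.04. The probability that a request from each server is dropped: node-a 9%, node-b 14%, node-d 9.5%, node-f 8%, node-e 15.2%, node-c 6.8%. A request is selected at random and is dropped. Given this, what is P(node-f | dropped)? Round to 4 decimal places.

Compute prior × likelihood for every hypothesis:
  node-a: 0.04 × 0.09 = 0.0036
  node-b: 0.31 × 0.14 = 0.0434
  node-d: 0.4 × 0.095 = 0.038
  node-f: 0.17 × 0.08 = 0.0136
  node-e: 0.04 × 0.152 = 0.00608
  node-c: 0.04 × 0.068 = 0.00272
Total = 0.1074.
P(node-f | evidence) = 0.0136 / 0.1074 ≈ 0.1266.

0.1266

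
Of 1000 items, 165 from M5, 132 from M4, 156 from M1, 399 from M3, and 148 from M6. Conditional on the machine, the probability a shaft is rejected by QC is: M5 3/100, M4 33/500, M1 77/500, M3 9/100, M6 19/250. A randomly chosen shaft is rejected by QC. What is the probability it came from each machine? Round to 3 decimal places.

Prior × likelihood for each hypothesis:
  M5: 0.165 × 0.03 = 0.00495
  M4: 0.132 × 0.066 = 0.008712
  M1: 0.156 × 0.154 = 0.024024
  M3: 0.399 × 0.09 = 0.03591
  M6: 0.148 × 0.076 = 0.011248
Sum = 0.084844.
P(M5 | rejected) = 0.00495/0.084844 ≈ 0.058
P(M4 | rejected) = 0.008712/0.084844 ≈ 0.103
P(M1 | rejected) = 0.024024/0.084844 ≈ 0.283
P(M3 | rejected) = 0.03591/0.084844 ≈ 0.423
P(M6 | rejected) = 0.011248/0.084844 ≈ 0.133
(Check: 0.058+0.103+0.283+0.423+0.133 = 1.000.)

M5 0.058, M4 0.103, M1 0.283, M3 0.423, M6 0.133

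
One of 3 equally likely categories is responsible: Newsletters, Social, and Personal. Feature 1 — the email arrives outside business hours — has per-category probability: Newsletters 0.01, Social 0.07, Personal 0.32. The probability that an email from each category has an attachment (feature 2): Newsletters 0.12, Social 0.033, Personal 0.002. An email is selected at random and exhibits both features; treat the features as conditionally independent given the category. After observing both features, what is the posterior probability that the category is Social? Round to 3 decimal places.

Since the prior is uniform, the posterior is proportional to the likelihood:
  Newsletters: 0.01 × 0.12 = 0.0012
  Social: 0.07 × 0.033 = 0.00231
  Personal: 0.32 × 0.002 = 0.00064
Total = 0.00415.
P(Social | evidence) = 0.00231 / 0.00415 ≈ 0.557.

0.557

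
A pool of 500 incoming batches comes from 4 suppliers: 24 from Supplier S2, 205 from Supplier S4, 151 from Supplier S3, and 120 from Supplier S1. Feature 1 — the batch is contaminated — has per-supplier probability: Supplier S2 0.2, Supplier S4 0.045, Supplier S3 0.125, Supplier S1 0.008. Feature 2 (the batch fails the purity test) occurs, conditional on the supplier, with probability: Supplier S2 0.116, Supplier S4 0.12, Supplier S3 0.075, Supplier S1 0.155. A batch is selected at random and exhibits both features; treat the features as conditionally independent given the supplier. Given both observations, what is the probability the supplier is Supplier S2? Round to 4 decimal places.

Prior × likelihood for each hypothesis:
  Supplier S2: 0.048 × 0.2 × 0.116 = 0.0011136
  Supplier S4: 0.41 × 0.045 × 0.12 = 0.002214
  Supplier S3: 0.302 × 0.125 × 0.075 = 0.00283125
  Supplier S1: 0.24 × 0.008 × 0.155 = 0.0002976
Sum = 0.00645645.
P(Supplier S2 | evidence) = 0.0011136 / 0.00645645 ≈ 0.1725.

0.1725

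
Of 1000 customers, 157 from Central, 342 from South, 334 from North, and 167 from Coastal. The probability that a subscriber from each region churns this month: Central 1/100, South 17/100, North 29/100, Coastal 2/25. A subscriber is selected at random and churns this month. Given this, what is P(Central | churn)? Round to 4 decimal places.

Prior × likelihood for each hypothesis:
  Central: 0.157 × 0.01 = 0.00157
  South: 0.342 × 0.17 = 0.05814
  North: 0.334 × 0.29 = 0.09686
  Coastal: 0.167 × 0.08 = 0.01336
Normalizing constant = 0.16993.
P(Central | evidence) = 0.00157 / 0.16993 ≈ 0.0092.

0.0092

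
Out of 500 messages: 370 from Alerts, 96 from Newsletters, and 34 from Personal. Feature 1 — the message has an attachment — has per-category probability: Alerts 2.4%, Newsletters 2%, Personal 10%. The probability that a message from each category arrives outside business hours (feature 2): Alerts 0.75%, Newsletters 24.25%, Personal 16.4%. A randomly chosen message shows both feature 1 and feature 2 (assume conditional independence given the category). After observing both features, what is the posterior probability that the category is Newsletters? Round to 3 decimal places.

0.427

Prior × likelihood for each hypothesis:
  Alerts: 0.74 × 0.024 × 0.0075 = 0.0001332
  Newsletters: 0.192 × 0.02 × 0.2425 = 0.0009312
  Personal: 0.068 × 0.1 × 0.164 = 0.0011152
Total = 0.0021796.
P(Newsletters | evidence) = 0.0009312 / 0.0021796 ≈ 0.427.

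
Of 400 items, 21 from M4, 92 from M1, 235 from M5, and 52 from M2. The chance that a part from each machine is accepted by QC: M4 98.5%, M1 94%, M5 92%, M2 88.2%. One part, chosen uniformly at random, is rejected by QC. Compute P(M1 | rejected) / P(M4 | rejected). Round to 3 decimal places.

Taking complements, P(rejected | each) = M4 0.015, M1 0.06, M5 0.08, M2 0.118.
Unnormalized posteriors (prior × likelihood):
  M4: 0.0525 × 0.015 = 0.0007875
  M1: 0.23 × 0.06 = 0.0138
  M5: 0.5875 × 0.08 = 0.047
  M2: 0.13 × 0.118 = 0.01534
Normalizing constant = 0.0769275.
The ratio is 0.0138 / 0.0007875 (the normalizer cancels) = 17.524.

17.524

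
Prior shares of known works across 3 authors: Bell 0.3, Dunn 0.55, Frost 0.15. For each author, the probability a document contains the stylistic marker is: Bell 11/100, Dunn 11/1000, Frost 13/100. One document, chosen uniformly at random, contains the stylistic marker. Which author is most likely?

Bell

By Bayes' rule, posterior ∝ prior × likelihood:
  Bell: 0.3 × 0.11 = 0.033
  Dunn: 0.55 × 0.011 = 0.00605
  Frost: 0.15 × 0.13 = 0.0195
Sum = 0.05855.
Largest term belongs to Bell, so Bell is most probable.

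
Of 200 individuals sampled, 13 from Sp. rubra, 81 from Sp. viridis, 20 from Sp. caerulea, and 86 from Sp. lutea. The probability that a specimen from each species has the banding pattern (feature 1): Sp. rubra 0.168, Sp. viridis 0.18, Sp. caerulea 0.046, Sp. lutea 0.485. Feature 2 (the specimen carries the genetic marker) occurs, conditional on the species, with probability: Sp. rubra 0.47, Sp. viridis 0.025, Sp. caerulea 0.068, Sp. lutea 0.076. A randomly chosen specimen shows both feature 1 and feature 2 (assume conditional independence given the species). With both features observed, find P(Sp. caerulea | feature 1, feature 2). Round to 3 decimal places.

Unnormalized posteriors (prior × likelihood):
  Sp. rubra: 0.065 × 0.168 × 0.47 = 0.0051324
  Sp. viridis: 0.405 × 0.18 × 0.025 = 0.0018225
  Sp. caerulea: 0.1 × 0.046 × 0.068 = 0.0003128
  Sp. lutea: 0.43 × 0.485 × 0.076 = 0.0158498
Total = 0.0231175.
P(Sp. caerulea | evidence) = 0.0003128 / 0.0231175 ≈ 0.014.

0.014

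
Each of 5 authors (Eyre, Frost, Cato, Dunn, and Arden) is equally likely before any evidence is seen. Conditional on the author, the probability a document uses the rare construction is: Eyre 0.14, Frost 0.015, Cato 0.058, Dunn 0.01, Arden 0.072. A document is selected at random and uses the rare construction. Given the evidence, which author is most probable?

With a uniform prior (1/5 each), posterior ∝ likelihood:
  Eyre: 0.14
  Frost: 0.015
  Cato: 0.058
  Dunn: 0.01
  Arden: 0.072
Normalizing constant = 0.295.
Largest term belongs to Eyre, so Eyre is most probable.

Eyre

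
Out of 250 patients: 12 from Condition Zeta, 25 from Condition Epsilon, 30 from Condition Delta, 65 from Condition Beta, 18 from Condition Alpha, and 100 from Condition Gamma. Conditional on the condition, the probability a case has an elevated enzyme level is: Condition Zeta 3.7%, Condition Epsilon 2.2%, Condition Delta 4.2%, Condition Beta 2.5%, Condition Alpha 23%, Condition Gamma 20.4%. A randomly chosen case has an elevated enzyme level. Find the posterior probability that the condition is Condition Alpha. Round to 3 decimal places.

0.146

Compute prior × likelihood for every hypothesis:
  Condition Zeta: 0.048 × 0.037 = 0.001776
  Condition Epsilon: 0.1 × 0.022 = 0.0022
  Condition Delta: 0.12 × 0.042 = 0.00504
  Condition Beta: 0.26 × 0.025 = 0.0065
  Condition Alpha: 0.072 × 0.23 = 0.01656
  Condition Gamma: 0.4 × 0.204 = 0.0816
Total = 0.113676.
P(Condition Alpha | evidence) = 0.01656 / 0.113676 ≈ 0.146.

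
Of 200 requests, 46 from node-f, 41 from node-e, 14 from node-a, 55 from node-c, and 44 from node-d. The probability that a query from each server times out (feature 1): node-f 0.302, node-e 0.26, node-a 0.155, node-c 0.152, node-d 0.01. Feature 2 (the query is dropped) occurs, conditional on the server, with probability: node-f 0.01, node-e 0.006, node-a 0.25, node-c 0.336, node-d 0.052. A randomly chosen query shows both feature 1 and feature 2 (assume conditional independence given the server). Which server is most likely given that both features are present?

node-c

Compute prior × likelihood for every hypothesis:
  node-f: 0.23 × 0.302 × 0.01 = 0.0006946
  node-e: 0.205 × 0.26 × 0.006 = 0.0003198
  node-a: 0.07 × 0.155 × 0.25 = 0.0027125
  node-c: 0.275 × 0.152 × 0.336 = 0.0140448
  node-d: 0.22 × 0.01 × 0.052 = 0.0001144
Normalizing constant = 0.0178861.
Largest term belongs to node-c, so node-c is most probable.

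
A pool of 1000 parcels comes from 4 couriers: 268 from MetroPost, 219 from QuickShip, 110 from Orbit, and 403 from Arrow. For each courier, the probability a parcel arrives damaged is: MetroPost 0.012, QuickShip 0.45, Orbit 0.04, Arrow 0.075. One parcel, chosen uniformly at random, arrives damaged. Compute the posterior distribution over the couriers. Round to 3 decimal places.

MetroPost 0.024, QuickShip 0.723, Orbit 0.032, Arrow 0.222

Unnormalized posteriors (prior × likelihood):
  MetroPost: 0.268 × 0.012 = 0.003216
  QuickShip: 0.219 × 0.45 = 0.09855
  Orbit: 0.11 × 0.04 = 0.0044
  Arrow: 0.403 × 0.075 = 0.030225
Total = 0.136391.
P(MetroPost | damaged) = 0.003216/0.136391 ≈ 0.024
P(QuickShip | damaged) = 0.09855/0.136391 ≈ 0.723
P(Orbit | damaged) = 0.0044/0.136391 ≈ 0.032
P(Arrow | damaged) = 0.030225/0.136391 ≈ 0.222
(Check: 0.024+0.723+0.032+0.222 = 1.001.)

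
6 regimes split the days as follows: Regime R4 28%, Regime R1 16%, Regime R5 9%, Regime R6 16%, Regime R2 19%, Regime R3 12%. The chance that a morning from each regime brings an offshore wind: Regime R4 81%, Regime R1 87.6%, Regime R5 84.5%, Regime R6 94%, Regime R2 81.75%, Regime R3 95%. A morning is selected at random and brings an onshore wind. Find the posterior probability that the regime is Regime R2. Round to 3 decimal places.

0.253

Taking complements, P(onshore | each) = Regime R4 0.19, Regime R1 0.124, Regime R5 0.155, Regime R6 0.06, Regime R2 0.1825, Regime R3 0.05.
Compute prior × likelihood for every hypothesis:
  Regime R4: 0.28 × 0.19 = 0.0532
  Regime R1: 0.16 × 0.124 = 0.01984
  Regime R5: 0.09 × 0.155 = 0.01395
  Regime R6: 0.16 × 0.06 = 0.0096
  Regime R2: 0.19 × 0.1825 = 0.034675
  Regime R3: 0.12 × 0.05 = 0.006
Sum = 0.137265.
P(Regime R2 | evidence) = 0.034675 / 0.137265 ≈ 0.253.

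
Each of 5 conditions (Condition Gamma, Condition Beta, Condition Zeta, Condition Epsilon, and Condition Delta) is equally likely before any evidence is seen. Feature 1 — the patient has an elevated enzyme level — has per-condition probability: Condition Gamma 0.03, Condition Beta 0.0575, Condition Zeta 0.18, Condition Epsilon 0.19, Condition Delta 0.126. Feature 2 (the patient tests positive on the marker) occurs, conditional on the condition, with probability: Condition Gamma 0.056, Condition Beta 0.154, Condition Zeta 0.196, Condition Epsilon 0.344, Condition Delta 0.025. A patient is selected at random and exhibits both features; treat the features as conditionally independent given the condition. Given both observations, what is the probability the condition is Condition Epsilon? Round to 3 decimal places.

With a uniform prior (1/5 each), posterior ∝ likelihood:
  Condition Gamma: 0.03 × 0.056 = 0.00168
  Condition Beta: 0.0575 × 0.154 = 0.008855
  Condition Zeta: 0.18 × 0.196 = 0.03528
  Condition Epsilon: 0.19 × 0.344 = 0.06536
  Condition Delta: 0.126 × 0.025 = 0.00315
Normalizing constant = 0.114325.
P(Condition Epsilon | evidence) = 0.06536 / 0.114325 ≈ 0.572.

0.572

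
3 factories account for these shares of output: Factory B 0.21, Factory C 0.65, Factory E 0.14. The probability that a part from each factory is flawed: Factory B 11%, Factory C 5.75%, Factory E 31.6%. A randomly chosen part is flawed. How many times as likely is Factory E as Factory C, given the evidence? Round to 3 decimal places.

1.184

Unnormalized posteriors (prior × likelihood):
  Factory B: 0.21 × 0.11 = 0.0231
  Factory C: 0.65 × 0.0575 = 0.037375
  Factory E: 0.14 × 0.316 = 0.04424
Total = 0.104715.
The ratio is 0.04424 / 0.037375 (the normalizer cancels) = 1.184.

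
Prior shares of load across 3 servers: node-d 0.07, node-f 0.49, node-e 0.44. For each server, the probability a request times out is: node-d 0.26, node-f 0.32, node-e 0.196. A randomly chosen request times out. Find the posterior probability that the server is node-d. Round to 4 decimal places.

0.0697

By Bayes' rule, posterior ∝ prior × likelihood:
  node-d: 0.07 × 0.26 = 0.0182
  node-f: 0.49 × 0.32 = 0.1568
  node-e: 0.44 × 0.196 = 0.08624
Normalizing constant = 0.26124.
P(node-d | evidence) = 0.0182 / 0.26124 ≈ 0.0697.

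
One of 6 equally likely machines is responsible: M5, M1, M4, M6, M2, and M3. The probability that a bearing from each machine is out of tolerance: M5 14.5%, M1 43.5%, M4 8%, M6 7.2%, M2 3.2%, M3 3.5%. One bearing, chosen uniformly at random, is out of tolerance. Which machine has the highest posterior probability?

M1

Since the prior is uniform, the posterior is proportional to the likelihood:
  M5: 0.145
  M1: 0.435
  M4: 0.08
  M6: 0.072
  M2: 0.032
  M3: 0.035
Total = 0.799.
Largest term belongs to M1, so M1 is most probable.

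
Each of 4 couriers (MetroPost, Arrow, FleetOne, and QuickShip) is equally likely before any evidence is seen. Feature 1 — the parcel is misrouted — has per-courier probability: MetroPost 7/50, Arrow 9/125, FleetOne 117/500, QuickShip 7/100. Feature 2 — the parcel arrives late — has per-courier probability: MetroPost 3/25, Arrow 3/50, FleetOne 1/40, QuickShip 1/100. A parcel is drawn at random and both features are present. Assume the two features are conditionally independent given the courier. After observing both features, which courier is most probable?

With a uniform prior (1/4 each), posterior ∝ likelihood:
  MetroPost: 0.14 × 0.12 = 0.0168
  Arrow: 0.072 × 0.06 = 0.00432
  FleetOne: 0.234 × 0.025 = 0.00585
  QuickShip: 0.07 × 0.01 = 0.0007
Normalizing constant = 0.02767.
Largest term belongs to MetroPost, so MetroPost is most probable.

MetroPost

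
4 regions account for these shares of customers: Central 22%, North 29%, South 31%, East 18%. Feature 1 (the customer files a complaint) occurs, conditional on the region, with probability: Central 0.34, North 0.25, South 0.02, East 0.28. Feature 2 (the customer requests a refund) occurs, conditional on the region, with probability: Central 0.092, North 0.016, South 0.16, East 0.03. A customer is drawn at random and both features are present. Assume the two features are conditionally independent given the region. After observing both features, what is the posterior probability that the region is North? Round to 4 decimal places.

Compute prior × likelihood for every hypothesis:
  Central: 0.22 × 0.34 × 0.092 = 0.0068816
  North: 0.29 × 0.25 × 0.016 = 0.00116
  South: 0.31 × 0.02 × 0.16 = 0.000992
  East: 0.18 × 0.28 × 0.03 = 0.001512
Normalizing constant = 0.0105456.
P(North | evidence) = 0.00116 / 0.0105456 ≈ 0.1100.

0.1100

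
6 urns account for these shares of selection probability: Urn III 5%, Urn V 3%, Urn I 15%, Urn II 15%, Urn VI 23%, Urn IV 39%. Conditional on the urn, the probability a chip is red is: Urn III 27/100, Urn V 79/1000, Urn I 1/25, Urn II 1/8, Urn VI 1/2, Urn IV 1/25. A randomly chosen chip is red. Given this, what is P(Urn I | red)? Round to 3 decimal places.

0.035

By Bayes' rule, posterior ∝ prior × likelihood:
  Urn III: 0.05 × 0.27 = 0.0135
  Urn V: 0.03 × 0.079 = 0.00237
  Urn I: 0.15 × 0.04 = 0.006
  Urn II: 0.15 × 0.125 = 0.01875
  Urn VI: 0.23 × 0.5 = 0.115
  Urn IV: 0.39 × 0.04 = 0.0156
Normalizing constant = 0.17122.
P(Urn I | evidence) = 0.006 / 0.17122 ≈ 0.035.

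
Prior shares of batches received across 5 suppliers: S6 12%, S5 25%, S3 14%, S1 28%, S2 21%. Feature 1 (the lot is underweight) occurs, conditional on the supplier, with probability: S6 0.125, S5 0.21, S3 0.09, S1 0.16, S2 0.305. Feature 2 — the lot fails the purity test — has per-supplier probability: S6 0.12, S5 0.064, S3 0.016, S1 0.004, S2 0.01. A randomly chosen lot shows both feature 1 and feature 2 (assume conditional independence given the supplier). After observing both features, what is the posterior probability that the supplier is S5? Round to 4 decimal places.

Unnormalized posteriors (prior × likelihood):
  S6: 0.12 × 0.125 × 0.12 = 0.0018
  S5: 0.25 × 0.21 × 0.064 = 0.00336
  S3: 0.14 × 0.09 × 0.016 = 0.0002016
  S1: 0.28 × 0.16 × 0.004 = 0.0001792
  S2: 0.21 × 0.305 × 0.01 = 0.0006405
Sum = 0.0061813.
P(S5 | evidence) = 0.00336 / 0.0061813 ≈ 0.5436.

0.5436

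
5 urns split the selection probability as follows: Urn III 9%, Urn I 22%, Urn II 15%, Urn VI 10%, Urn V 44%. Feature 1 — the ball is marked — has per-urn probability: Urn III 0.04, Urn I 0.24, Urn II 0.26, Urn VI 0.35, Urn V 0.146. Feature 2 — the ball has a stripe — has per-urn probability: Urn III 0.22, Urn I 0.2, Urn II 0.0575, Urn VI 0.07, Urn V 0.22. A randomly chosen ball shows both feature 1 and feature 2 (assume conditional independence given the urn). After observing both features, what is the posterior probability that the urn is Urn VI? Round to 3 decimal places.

Unnormalized posteriors (prior × likelihood):
  Urn III: 0.09 × 0.04 × 0.22 = 0.000792
  Urn I: 0.22 × 0.24 × 0.2 = 0.01056
  Urn II: 0.15 × 0.26 × 0.0575 = 0.0022425
  Urn VI: 0.1 × 0.35 × 0.07 = 0.00245
  Urn V: 0.44 × 0.146 × 0.22 = 0.0141328
Total = 0.0301773.
P(Urn VI | evidence) = 0.00245 / 0.0301773 ≈ 0.081.

0.081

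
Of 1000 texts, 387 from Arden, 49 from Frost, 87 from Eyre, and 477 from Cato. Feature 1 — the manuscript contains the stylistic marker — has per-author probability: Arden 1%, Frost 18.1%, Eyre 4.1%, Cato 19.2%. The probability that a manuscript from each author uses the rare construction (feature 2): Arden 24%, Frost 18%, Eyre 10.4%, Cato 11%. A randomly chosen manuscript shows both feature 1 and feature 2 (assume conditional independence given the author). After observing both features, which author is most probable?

Cato

Unnormalized posteriors (prior × likelihood):
  Arden: 0.387 × 0.01 × 0.24 = 0.0009288
  Frost: 0.049 × 0.181 × 0.18 = 0.00159642
  Eyre: 0.087 × 0.041 × 0.104 = 0.000370968
  Cato: 0.477 × 0.192 × 0.11 = 0.01007424
Normalizing constant = 0.012970428.
Largest term belongs to Cato, so Cato is most probable.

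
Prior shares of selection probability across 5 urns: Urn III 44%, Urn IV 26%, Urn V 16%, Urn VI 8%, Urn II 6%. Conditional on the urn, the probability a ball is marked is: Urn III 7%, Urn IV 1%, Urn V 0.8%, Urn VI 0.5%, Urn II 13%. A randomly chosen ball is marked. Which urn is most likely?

Urn III

Compute prior × likelihood for every hypothesis:
  Urn III: 0.44 × 0.07 = 0.0308
  Urn IV: 0.26 × 0.01 = 0.0026
  Urn V: 0.16 × 0.008 = 0.00128
  Urn VI: 0.08 × 0.005 = 0.0004
  Urn II: 0.06 × 0.13 = 0.0078
Normalizing constant = 0.04288.
Largest term belongs to Urn III, so Urn III is most probable.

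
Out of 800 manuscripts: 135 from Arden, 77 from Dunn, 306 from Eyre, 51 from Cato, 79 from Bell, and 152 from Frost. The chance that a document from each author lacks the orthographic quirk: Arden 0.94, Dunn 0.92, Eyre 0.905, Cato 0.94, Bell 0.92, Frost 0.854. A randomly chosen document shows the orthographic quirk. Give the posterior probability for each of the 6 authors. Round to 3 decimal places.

Arden 0.108, Dunn 0.082, Eyre 0.388, Cato 0.041, Bell 0.084, Frost 0.296

Taking complements, P(quirk | each) = Arden 0.06, Dunn 0.08, Eyre 0.095, Cato 0.06, Bell 0.08, Frost 0.146.
Compute prior × likelihood for every hypothesis:
  Arden: 0.16875 × 0.06 = 0.010125
  Dunn: 0.09625 × 0.08 = 0.0077
  Eyre: 0.3825 × 0.095 = 0.0363375
  Cato: 0.06375 × 0.06 = 0.003825
  Bell: 0.09875 × 0.08 = 0.0079
  Frost: 0.19 × 0.146 = 0.02774
Normalizing constant = 0.0936275.
P(Arden | quirk) = 0.010125/0.0936275 ≈ 0.108
P(Dunn | quirk) = 0.0077/0.0936275 ≈ 0.082
P(Eyre | quirk) = 0.0363375/0.0936275 ≈ 0.388
P(Cato | quirk) = 0.003825/0.0936275 ≈ 0.041
P(Bell | quirk) = 0.0079/0.0936275 ≈ 0.084
P(Frost | quirk) = 0.02774/0.0936275 ≈ 0.296
(Check: 0.108+0.082+0.388+0.041+0.084+0.296 = 0.999.)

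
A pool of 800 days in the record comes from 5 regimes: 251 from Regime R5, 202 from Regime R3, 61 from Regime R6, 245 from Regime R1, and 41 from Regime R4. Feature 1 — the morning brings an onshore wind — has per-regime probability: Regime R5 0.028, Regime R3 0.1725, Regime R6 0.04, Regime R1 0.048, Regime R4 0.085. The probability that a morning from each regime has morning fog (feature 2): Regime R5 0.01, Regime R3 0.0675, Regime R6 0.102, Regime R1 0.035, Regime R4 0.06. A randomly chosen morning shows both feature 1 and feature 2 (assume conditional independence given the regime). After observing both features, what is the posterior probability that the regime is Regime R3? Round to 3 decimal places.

0.714

By Bayes' rule, posterior ∝ prior × likelihood:
  Regime R5: 0.31375 × 0.028 × 0.01 = 0.00008785
  Regime R3: 0.2525 × 0.1725 × 0.0675 = 0.002940046875
  Regime R6: 0.07625 × 0.04 × 0.102 = 0.0003111
  Regime R1: 0.30625 × 0.048 × 0.035 = 0.0005145
  Regime R4: 0.05125 × 0.085 × 0.06 = 0.000261375
Sum = 0.004114871875.
P(Regime R3 | evidence) = 0.002940046875 / 0.004114871875 ≈ 0.714.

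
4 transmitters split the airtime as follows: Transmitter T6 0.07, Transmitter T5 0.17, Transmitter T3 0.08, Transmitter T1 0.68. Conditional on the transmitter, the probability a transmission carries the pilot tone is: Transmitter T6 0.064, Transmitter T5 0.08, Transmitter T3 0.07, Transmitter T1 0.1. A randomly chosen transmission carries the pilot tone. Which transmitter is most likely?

Transmitter T1

Compute prior × likelihood for every hypothesis:
  Transmitter T6: 0.07 × 0.064 = 0.00448
  Transmitter T5: 0.17 × 0.08 = 0.0136
  Transmitter T3: 0.08 × 0.07 = 0.0056
  Transmitter T1: 0.68 × 0.1 = 0.068
Total = 0.09168.
Largest term belongs to Transmitter T1, so Transmitter T1 is most probable.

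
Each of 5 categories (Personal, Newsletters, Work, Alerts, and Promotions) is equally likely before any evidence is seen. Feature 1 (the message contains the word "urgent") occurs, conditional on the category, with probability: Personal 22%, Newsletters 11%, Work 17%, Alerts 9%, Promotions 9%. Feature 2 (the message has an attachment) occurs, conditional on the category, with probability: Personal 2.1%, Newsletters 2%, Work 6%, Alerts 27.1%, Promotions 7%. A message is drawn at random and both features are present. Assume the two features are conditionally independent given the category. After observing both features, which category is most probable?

Alerts

With a uniform prior (1/5 each), posterior ∝ likelihood:
  Personal: 0.22 × 0.021 = 0.00462
  Newsletters: 0.11 × 0.02 = 0.0022
  Work: 0.17 × 0.06 = 0.0102
  Alerts: 0.09 × 0.271 = 0.02439
  Promotions: 0.09 × 0.07 = 0.0063
Normalizing constant = 0.04771.
Largest term belongs to Alerts, so Alerts is most probable.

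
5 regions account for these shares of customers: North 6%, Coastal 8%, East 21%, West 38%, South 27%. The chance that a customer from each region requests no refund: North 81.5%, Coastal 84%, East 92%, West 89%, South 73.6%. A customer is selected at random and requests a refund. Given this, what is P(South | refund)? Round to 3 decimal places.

Taking complements, P(refund | each) = North 0.185, Coastal 0.16, East 0.08, West 0.11, South 0.264.
Unnormalized posteriors (prior × likelihood):
  North: 0.06 × 0.185 = 0.0111
  Coastal: 0.08 × 0.16 = 0.0128
  East: 0.21 × 0.08 = 0.0168
  West: 0.38 × 0.11 = 0.0418
  South: 0.27 × 0.264 = 0.07128
Sum = 0.15378.
P(South | evidence) = 0.07128 / 0.15378 ≈ 0.464.

0.464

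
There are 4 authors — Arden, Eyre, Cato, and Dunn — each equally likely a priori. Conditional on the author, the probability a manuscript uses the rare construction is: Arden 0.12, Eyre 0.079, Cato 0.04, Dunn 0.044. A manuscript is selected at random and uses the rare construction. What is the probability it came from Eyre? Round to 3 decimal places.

With a uniform prior (1/4 each), posterior ∝ likelihood:
  Arden: 0.12
  Eyre: 0.079
  Cato: 0.04
  Dunn: 0.044
Total = 0.283.
P(Eyre | evidence) = 0.079 / 0.283 ≈ 0.279.

0.279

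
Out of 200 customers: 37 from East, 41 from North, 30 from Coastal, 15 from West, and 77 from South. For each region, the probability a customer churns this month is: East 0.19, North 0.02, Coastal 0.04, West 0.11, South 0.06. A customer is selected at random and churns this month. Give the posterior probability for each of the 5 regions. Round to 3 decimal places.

Compute prior × likelihood for every hypothesis:
  East: 0.185 × 0.19 = 0.03515
  North: 0.205 × 0.02 = 0.0041
  Coastal: 0.15 × 0.04 = 0.006
  West: 0.075 × 0.11 = 0.00825
  South: 0.385 × 0.06 = 0.0231
Sum = 0.0766.
P(East | churn) = 0.03515/0.0766 ≈ 0.459
P(North | churn) = 0.0041/0.0766 ≈ 0.054
P(Coastal | churn) = 0.006/0.0766 ≈ 0.078
P(West | churn) = 0.00825/0.0766 ≈ 0.108
P(South | churn) = 0.0231/0.0766 ≈ 0.302

East 0.459, North 0.054, Coastal 0.078, West 0.108, South 0.302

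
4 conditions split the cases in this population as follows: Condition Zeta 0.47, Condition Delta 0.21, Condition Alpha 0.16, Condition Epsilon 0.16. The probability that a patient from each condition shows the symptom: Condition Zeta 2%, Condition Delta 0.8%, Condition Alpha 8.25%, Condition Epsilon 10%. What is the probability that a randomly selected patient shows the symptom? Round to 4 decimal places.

Prior × likelihood for each hypothesis:
  Condition Zeta: 0.47 × 0.02 = 0.0094
  Condition Delta: 0.21 × 0.008 = 0.00168
  Condition Alpha: 0.16 × 0.0825 = 0.0132
  Condition Epsilon: 0.16 × 0.1 = 0.016
P(symptomatic) = 0.0094 + 0.00168 + 0.0132 + 0.016 = 0.04028 → 0.0403.

0.0403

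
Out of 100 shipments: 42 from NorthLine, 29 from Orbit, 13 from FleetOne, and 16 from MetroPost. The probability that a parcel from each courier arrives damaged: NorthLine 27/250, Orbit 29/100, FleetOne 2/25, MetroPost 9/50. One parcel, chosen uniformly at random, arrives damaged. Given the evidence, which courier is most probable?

Orbit

By Bayes' rule, posterior ∝ prior × likelihood:
  NorthLine: 0.42 × 0.108 = 0.04536
  Orbit: 0.29 × 0.29 = 0.0841
  FleetOne: 0.13 × 0.08 = 0.0104
  MetroPost: 0.16 × 0.18 = 0.0288
Normalizing constant = 0.16866.
Largest term belongs to Orbit, so Orbit is most probable.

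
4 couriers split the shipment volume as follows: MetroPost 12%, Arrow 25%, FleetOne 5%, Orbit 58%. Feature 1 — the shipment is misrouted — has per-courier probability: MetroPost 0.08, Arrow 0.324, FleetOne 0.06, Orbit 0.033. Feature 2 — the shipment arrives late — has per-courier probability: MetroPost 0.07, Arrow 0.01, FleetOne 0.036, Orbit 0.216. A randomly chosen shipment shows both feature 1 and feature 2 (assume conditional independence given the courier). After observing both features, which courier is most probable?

Orbit

Unnormalized posteriors (prior × likelihood):
  MetroPost: 0.12 × 0.08 × 0.07 = 0.000672
  Arrow: 0.25 × 0.324 × 0.01 = 0.00081
  FleetOne: 0.05 × 0.06 × 0.036 = 0.000108
  Orbit: 0.58 × 0.033 × 0.216 = 0.00413424
Total = 0.00572424.
Largest term belongs to Orbit, so Orbit is most probable.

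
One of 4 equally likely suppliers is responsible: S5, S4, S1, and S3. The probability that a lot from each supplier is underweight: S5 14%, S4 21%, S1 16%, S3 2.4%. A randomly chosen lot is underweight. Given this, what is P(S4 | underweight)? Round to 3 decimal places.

Since the prior is uniform, the posterior is proportional to the likelihood:
  S5: 0.14
  S4: 0.21
  S1: 0.16
  S3: 0.024
Total = 0.534.
P(S4 | evidence) = 0.21 / 0.534 ≈ 0.393.

0.393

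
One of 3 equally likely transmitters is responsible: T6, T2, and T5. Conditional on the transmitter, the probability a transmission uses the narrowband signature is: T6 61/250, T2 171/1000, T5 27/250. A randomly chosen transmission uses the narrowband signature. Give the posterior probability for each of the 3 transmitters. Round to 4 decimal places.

With a uniform prior (1/3 each), posterior ∝ likelihood:
  T6: 0.244
  T2: 0.171
  T5: 0.108
Total = 0.523.
P(T6 | narrowband) = 0.244/0.523 ≈ 0.4665
P(T2 | narrowband) = 0.171/0.523 ≈ 0.3270
P(T5 | narrowband) = 0.108/0.523 ≈ 0.2065
(Check: 0.4665+0.3270+0.2065 = 1.0000.)

T6 0.4665, T2 0.3270, T5 0.2065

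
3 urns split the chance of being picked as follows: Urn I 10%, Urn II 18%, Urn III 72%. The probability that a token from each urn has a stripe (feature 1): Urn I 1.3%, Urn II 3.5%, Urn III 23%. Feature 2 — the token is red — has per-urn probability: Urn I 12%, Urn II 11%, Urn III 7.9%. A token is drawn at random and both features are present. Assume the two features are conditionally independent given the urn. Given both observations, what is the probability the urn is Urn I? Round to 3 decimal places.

Compute prior × likelihood for every hypothesis:
  Urn I: 0.1 × 0.013 × 0.12 = 0.000156
  Urn II: 0.18 × 0.035 × 0.11 = 0.000693
  Urn III: 0.72 × 0.23 × 0.079 = 0.0130824
Total = 0.0139314.
P(Urn I | evidence) = 0.000156 / 0.0139314 ≈ 0.011.

0.011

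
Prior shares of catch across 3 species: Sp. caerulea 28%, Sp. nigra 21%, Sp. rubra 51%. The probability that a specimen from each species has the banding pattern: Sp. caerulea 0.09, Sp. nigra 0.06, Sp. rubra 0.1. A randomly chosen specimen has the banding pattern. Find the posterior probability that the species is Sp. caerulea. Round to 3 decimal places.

0.284

Unnormalized posteriors (prior × likelihood):
  Sp. caerulea: 0.28 × 0.09 = 0.0252
  Sp. nigra: 0.21 × 0.06 = 0.0126
  Sp. rubra: 0.51 × 0.1 = 0.051
Sum = 0.0888.
P(Sp. caerulea | evidence) = 0.0252 / 0.0888 ≈ 0.284.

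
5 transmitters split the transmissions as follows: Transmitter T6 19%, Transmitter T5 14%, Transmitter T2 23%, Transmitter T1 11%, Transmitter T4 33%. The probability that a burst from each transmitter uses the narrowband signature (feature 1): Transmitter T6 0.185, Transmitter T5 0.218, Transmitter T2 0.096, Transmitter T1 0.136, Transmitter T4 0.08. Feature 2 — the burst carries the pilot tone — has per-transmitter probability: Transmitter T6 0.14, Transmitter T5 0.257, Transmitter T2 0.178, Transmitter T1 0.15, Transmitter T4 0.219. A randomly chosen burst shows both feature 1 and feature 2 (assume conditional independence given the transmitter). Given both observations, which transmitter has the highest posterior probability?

Transmitter T5

Prior × likelihood for each hypothesis:
  Transmitter T6: 0.19 × 0.185 × 0.14 = 0.004921
  Transmitter T5: 0.14 × 0.218 × 0.257 = 0.00784364
  Transmitter T2: 0.23 × 0.096 × 0.178 = 0.00393024
  Transmitter T1: 0.11 × 0.136 × 0.15 = 0.002244
  Transmitter T4: 0.33 × 0.08 × 0.219 = 0.0057816
Sum = 0.02472048.
Largest term belongs to Transmitter T5, so Transmitter T5 is most probable.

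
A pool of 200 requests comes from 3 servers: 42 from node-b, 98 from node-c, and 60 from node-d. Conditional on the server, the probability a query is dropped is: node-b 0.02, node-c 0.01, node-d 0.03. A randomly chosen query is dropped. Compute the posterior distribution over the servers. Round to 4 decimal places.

Compute prior × likelihood for every hypothesis:
  node-b: 0.21 × 0.02 = 0.0042
  node-c: 0.49 × 0.01 = 0.0049
  node-d: 0.3 × 0.03 = 0.009
Normalizing constant = 0.0181.
P(node-b | dropped) = 0.0042/0.0181 ≈ 0.2320
P(node-c | dropped) = 0.0049/0.0181 ≈ 0.2707
P(node-d | dropped) = 0.009/0.0181 ≈ 0.4972
(Check: 0.2320+0.2707+0.4972 = 0.9999.)

node-b 0.2320, node-c 0.2707, node-d 0.4972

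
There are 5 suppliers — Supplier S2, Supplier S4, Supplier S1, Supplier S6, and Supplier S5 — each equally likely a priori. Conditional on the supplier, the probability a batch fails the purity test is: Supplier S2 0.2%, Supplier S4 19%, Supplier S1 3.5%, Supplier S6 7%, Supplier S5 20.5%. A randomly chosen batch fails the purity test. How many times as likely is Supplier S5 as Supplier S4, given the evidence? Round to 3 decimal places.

With a uniform prior (1/5 each), posterior ∝ likelihood:
  Supplier S2: 0.002
  Supplier S4: 0.19
  Supplier S1: 0.035
  Supplier S6: 0.07
  Supplier S5: 0.205
Normalizing constant = 0.502.
The ratio is 0.205 / 0.19 (the normalizer cancels) = 1.079.

1.079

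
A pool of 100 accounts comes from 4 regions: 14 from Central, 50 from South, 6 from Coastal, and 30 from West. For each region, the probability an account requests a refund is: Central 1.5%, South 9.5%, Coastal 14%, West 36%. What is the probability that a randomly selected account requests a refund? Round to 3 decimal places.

By Bayes' rule, posterior ∝ prior × likelihood:
  Central: 0.14 × 0.015 = 0.0021
  South: 0.5 × 0.095 = 0.0475
  Coastal: 0.06 × 0.14 = 0.0084
  West: 0.3 × 0.36 = 0.108
P(refund) = 0.0021 + 0.0475 + 0.0084 + 0.108 = 0.166 → 0.166.

0.166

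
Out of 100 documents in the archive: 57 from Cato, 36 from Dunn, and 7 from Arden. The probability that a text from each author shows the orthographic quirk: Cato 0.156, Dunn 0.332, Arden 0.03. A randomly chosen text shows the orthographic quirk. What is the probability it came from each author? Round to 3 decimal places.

Cato 0.422, Dunn 0.568, Arden 0.010

Compute prior × likelihood for every hypothesis:
  Cato: 0.57 × 0.156 = 0.08892
  Dunn: 0.36 × 0.332 = 0.11952
  Arden: 0.07 × 0.03 = 0.0021
Sum = 0.21054.
P(Cato | quirk) = 0.08892/0.21054 ≈ 0.422
P(Dunn | quirk) = 0.11952/0.21054 ≈ 0.568
P(Arden | quirk) = 0.0021/0.21054 ≈ 0.010
(Check: 0.422+0.568+0.010 = 1.000.)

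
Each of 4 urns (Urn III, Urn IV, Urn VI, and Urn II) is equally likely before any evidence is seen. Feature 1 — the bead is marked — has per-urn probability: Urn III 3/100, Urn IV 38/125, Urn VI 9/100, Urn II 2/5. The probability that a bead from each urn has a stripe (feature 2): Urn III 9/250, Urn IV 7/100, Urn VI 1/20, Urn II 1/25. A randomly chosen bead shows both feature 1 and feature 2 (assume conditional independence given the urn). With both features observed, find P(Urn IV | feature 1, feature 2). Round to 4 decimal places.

Since the prior is uniform, the posterior is proportional to the likelihood:
  Urn III: 0.03 × 0.036 = 0.00108
  Urn IV: 0.304 × 0.07 = 0.02128
  Urn VI: 0.09 × 0.05 = 0.0045
  Urn II: 0.4 × 0.04 = 0.016
Total = 0.04286.
P(Urn IV | evidence) = 0.02128 / 0.04286 ≈ 0.4965.

0.4965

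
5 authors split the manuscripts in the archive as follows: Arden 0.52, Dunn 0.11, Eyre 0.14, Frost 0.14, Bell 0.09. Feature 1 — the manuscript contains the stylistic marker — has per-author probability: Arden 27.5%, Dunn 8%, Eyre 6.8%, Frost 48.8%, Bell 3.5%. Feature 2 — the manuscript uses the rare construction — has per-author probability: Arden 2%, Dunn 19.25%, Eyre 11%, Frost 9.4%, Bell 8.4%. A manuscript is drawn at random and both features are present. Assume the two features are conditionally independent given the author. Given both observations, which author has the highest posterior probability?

Frost

Prior × likelihood for each hypothesis:
  Arden: 0.52 × 0.275 × 0.02 = 0.00286
  Dunn: 0.11 × 0.08 × 0.1925 = 0.001694
  Eyre: 0.14 × 0.068 × 0.11 = 0.0010472
  Frost: 0.14 × 0.488 × 0.094 = 0.00642208
  Bell: 0.09 × 0.035 × 0.084 = 0.0002646
Total = 0.01228788.
Largest term belongs to Frost, so Frost is most probable.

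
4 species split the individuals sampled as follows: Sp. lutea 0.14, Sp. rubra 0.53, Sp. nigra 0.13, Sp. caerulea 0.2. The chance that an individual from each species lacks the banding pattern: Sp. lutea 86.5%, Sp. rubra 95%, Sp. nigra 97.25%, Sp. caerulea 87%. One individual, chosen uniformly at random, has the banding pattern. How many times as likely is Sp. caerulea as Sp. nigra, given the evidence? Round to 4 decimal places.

7.2727

Taking complements, P(banded | each) = Sp. lutea 0.135, Sp. rubra 0.05, Sp. nigra 0.0275, Sp. caerulea 0.13.
Prior × likelihood for each hypothesis:
  Sp. lutea: 0.14 × 0.135 = 0.0189
  Sp. rubra: 0.53 × 0.05 = 0.0265
  Sp. nigra: 0.13 × 0.0275 = 0.003575
  Sp. caerulea: 0.2 × 0.13 = 0.026
Sum = 0.074975.
The ratio is 0.026 / 0.003575 (the normalizer cancels) = 7.2727.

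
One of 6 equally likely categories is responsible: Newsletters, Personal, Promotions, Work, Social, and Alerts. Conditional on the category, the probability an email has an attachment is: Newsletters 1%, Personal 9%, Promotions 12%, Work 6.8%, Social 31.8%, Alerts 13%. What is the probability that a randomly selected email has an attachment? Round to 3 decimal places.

0.123

Since the prior is uniform, the posterior is proportional to the likelihood:
  Newsletters: 0.01
  Personal: 0.09
  Promotions: 0.12
  Work: 0.068
  Social: 0.318
  Alerts: 0.13
P(attachment) = (1/6) × (0.01 + 0.09 + 0.12 + 0.068 + 0.318 + 0.13) = 0.736/6 ≈ 0.123.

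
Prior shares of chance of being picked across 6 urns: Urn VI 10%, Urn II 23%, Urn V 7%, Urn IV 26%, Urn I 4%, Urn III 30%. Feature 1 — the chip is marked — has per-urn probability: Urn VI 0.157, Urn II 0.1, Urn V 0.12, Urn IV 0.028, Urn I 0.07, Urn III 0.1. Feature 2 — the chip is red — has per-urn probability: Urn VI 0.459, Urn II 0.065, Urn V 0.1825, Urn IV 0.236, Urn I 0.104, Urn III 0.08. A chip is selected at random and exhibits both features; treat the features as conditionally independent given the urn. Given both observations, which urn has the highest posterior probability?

Prior × likelihood for each hypothesis:
  Urn VI: 0.1 × 0.157 × 0.459 = 0.0072063
  Urn II: 0.23 × 0.1 × 0.065 = 0.001495
  Urn V: 0.07 × 0.12 × 0.1825 = 0.001533
  Urn IV: 0.26 × 0.028 × 0.236 = 0.00171808
  Urn I: 0.04 × 0.07 × 0.104 = 0.0002912
  Urn III: 0.3 × 0.1 × 0.08 = 0.0024
Normalizing constant = 0.01464358.
Largest term belongs to Urn VI, so Urn VI is most probable.

Urn VI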